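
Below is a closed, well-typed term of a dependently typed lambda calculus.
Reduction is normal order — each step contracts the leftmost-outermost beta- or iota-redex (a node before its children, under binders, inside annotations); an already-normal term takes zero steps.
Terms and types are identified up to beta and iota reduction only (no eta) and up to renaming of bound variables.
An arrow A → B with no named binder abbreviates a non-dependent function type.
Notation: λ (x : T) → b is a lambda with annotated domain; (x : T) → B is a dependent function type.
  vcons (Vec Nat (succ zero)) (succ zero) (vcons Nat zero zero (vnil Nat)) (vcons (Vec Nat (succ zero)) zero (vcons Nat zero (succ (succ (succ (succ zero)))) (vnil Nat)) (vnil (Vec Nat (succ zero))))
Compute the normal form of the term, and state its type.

reduced normal form:
  vcons (Vec Nat (succ zero)) (succ zero) (vcons Nat zero zero (vnil Nat)) (vcons (Vec Nat (succ zero)) zero (vcons Nat zero (succ (succ (succ (succ zero)))) (vnil Nat)) (vnil (Vec Nat (succ zero))))
inferred type:
  Vec (Vec Nat (succ zero)) (succ (succ zero))
observation: the term is already in normal form.


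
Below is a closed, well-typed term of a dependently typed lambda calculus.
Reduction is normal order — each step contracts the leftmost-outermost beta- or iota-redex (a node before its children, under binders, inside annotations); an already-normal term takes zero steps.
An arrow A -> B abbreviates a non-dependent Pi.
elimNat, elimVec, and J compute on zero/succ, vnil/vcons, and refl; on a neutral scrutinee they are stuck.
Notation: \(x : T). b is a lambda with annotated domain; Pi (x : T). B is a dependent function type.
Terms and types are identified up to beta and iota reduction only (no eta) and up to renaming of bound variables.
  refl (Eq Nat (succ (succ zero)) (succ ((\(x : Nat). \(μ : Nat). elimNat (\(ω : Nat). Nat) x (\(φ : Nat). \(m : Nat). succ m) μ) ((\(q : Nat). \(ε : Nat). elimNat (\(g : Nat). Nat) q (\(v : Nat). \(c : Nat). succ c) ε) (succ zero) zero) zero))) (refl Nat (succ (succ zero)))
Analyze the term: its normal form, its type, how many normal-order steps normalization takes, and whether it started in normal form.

reduced normal form:
  refl (Eq Nat (succ (succ zero)) (succ (succ zero))) (refl Nat (succ (succ zero)))
type:
  Eq (Eq Nat (succ (succ zero)) (succ (succ zero))) (refl Nat (succ (succ zero))) (refl Nat (succ (succ zero)))
reduction steps (normal order): 6
term was already normal: no
first contracted redex: a beta-redex


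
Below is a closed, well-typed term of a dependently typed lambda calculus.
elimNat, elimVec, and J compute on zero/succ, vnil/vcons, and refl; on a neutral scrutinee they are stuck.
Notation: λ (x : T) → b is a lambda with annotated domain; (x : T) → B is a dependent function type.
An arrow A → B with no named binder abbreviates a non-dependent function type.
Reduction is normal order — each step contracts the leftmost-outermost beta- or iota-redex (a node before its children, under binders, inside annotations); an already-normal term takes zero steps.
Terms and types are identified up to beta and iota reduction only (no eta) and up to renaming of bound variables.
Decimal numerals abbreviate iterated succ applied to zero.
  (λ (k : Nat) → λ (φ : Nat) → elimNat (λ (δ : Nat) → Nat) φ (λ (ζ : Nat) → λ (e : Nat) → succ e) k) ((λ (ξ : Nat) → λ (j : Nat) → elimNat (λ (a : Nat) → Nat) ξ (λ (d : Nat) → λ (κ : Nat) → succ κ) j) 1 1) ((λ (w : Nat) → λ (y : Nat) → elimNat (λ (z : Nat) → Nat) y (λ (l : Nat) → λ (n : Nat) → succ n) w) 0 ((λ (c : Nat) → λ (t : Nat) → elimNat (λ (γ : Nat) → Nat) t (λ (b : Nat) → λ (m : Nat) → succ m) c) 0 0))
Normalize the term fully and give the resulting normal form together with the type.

normal form:
  2
type:
  Nat


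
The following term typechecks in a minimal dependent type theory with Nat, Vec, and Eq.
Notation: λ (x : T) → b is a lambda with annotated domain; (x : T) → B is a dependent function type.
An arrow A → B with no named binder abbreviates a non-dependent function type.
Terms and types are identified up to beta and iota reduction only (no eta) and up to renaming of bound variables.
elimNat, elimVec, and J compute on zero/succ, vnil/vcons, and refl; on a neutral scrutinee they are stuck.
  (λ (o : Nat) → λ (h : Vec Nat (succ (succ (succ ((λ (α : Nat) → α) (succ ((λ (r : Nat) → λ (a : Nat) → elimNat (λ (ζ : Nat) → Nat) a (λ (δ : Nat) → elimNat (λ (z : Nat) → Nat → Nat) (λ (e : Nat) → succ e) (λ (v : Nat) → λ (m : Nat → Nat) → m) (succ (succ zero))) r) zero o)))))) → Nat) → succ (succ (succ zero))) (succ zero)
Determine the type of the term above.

the term's type:
  (Vec Nat (succ (succ (succ (succ (succ zero))))) → Nat) → Nat


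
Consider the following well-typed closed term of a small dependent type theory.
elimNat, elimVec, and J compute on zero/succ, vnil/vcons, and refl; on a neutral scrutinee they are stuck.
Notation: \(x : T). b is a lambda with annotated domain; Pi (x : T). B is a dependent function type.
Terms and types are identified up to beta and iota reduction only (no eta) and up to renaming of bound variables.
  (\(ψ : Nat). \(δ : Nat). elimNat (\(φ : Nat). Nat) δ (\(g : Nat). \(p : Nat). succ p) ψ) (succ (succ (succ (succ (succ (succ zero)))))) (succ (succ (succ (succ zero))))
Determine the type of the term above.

inferred type:
  Nat


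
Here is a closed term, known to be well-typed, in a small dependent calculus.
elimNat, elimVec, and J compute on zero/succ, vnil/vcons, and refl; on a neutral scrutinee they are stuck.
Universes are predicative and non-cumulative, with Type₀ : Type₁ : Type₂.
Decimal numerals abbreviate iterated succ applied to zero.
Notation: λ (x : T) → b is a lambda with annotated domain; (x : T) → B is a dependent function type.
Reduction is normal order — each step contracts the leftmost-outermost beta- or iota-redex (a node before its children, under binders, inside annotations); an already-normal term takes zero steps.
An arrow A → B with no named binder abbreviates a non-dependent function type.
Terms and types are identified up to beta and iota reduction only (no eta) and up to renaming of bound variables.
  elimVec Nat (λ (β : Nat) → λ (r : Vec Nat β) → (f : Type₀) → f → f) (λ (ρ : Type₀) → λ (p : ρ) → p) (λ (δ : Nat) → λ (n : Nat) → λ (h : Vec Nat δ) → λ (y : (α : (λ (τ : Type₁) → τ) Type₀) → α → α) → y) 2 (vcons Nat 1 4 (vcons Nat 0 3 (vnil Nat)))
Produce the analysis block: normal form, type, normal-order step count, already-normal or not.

normal form:
  λ (β : Type₀) → λ (r : β) → r
inferred type:
  (β : Type₀) → β → β
reduction steps (normal order): 11
term was already normal: no
first contracted redex: an elimVec iota-redex


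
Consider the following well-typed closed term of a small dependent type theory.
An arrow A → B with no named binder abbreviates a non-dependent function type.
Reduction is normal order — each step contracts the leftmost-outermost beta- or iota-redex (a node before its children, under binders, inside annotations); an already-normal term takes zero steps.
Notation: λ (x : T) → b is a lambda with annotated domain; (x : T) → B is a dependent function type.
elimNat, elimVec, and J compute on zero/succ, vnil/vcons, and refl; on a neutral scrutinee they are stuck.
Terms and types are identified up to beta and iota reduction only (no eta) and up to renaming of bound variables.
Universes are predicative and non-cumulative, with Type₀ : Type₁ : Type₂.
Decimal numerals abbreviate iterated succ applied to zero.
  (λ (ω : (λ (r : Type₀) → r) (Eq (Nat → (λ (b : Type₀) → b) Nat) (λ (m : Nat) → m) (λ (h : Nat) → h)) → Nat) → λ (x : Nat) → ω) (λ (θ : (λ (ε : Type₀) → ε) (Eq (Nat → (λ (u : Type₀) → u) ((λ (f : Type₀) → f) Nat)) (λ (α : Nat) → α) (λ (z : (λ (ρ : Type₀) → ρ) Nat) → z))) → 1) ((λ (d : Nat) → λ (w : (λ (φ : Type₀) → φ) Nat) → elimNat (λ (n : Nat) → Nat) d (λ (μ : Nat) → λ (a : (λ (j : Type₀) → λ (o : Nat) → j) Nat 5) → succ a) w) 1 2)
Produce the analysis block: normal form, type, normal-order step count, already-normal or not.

normal form:
  λ (ω : Eq (Nat → Nat) (λ (r : Nat) → r) (λ (b : Nat) → b)) → 1
type:
  Eq (Nat → Nat) (λ (ω : Nat) → ω) (λ (r : Nat) → r) → Nat
reduction steps (normal order): 6
term was already normal: no
first contracted redex: a beta-redex


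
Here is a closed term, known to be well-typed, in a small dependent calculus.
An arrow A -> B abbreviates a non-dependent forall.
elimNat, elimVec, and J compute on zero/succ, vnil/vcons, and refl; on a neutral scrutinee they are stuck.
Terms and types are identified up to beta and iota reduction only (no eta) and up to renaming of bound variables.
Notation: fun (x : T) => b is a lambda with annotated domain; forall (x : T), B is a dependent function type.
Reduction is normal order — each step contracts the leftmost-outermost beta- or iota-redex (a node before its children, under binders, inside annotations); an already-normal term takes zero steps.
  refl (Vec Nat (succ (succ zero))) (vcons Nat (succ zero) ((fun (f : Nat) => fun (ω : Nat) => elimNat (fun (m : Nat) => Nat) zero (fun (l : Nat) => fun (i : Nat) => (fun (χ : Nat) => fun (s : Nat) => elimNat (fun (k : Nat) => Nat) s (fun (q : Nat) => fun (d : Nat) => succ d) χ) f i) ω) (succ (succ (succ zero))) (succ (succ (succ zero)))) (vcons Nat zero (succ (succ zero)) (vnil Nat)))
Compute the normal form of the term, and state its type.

reduced normal form:
  refl (Vec Nat (succ (succ zero))) (vcons Nat (succ zero) (succ (succ (succ (succ (succ (succ (succ (succ (succ zero))))))))) (vcons Nat zero (succ (succ zero)) (vnil Nat)))
type:
  Eq (Vec Nat (succ (succ zero))) (vcons Nat (succ zero) (succ (succ (succ (succ (succ (succ (succ (succ (succ zero))))))))) (vcons Nat zero (succ (succ zero)) (vnil Nat))) (vcons Nat (succ zero) (succ (succ (succ (succ (succ (succ (succ (succ (succ zero))))))))) (vcons Nat zero (succ (succ zero)) (vnil Nat)))


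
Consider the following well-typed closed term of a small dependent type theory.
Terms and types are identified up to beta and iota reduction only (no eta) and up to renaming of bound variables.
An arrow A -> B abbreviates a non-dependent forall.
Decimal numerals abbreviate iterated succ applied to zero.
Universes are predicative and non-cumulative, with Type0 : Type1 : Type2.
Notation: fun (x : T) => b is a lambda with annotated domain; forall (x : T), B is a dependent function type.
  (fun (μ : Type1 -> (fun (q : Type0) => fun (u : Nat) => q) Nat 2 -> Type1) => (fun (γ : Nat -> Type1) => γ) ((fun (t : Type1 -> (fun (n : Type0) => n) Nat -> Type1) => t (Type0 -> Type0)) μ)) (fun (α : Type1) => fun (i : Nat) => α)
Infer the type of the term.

type:
  Nat -> Type1


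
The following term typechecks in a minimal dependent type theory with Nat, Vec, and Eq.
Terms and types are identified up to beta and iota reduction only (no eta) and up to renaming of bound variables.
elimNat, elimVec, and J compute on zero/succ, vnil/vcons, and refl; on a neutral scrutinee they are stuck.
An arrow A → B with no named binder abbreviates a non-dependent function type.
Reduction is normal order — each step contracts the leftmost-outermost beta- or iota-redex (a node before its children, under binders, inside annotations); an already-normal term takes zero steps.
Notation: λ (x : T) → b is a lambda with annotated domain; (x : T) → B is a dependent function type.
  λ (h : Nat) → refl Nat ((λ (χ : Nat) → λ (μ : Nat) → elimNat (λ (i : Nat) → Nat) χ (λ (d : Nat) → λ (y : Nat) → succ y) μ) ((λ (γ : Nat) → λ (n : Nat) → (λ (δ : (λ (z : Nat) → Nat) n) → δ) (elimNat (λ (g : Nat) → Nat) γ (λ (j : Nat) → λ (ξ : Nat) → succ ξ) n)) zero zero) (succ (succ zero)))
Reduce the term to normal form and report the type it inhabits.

normal form:
  λ (h : Nat) → refl Nat (succ (succ zero))
the term's type:
  Nat → Eq Nat (succ (succ zero)) (succ (succ zero))


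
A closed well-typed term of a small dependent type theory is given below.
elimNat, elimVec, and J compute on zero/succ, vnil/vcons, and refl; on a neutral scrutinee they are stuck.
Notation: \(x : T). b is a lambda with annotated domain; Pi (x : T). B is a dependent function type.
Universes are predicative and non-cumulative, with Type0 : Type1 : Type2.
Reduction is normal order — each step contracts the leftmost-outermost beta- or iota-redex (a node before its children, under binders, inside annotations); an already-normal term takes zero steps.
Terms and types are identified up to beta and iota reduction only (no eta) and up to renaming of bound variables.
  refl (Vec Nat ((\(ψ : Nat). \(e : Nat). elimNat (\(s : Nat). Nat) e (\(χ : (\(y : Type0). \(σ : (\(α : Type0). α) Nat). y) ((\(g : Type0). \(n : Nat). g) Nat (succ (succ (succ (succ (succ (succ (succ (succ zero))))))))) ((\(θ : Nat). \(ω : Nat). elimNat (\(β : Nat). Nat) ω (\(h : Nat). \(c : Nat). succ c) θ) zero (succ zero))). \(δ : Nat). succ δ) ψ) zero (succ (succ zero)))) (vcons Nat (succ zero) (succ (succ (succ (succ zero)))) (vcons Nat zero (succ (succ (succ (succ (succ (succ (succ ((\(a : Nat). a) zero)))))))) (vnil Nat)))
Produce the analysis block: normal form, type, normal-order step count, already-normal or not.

reduced normal form:
  refl (Vec Nat (succ (succ zero))) (vcons Nat (succ zero) (succ (succ (succ (succ zero)))) (vcons Nat zero (succ (succ (succ (succ (succ (succ (succ zero))))))) (vnil Nat)))
inferred type:
  Eq (Vec Nat (succ (succ zero))) (vcons Nat (succ zero) (succ (succ (succ (succ zero)))) (vcons Nat zero (succ (succ (succ (succ (succ (succ (succ zero))))))) (vnil Nat))) (vcons Nat (succ zero) (succ (succ (succ (succ zero)))) (vcons Nat zero (succ (succ (succ (succ (succ (succ (succ zero))))))) (vnil Nat)))
normal-order step count: 4
term was already normal: no
first contracted redex: a beta-redex


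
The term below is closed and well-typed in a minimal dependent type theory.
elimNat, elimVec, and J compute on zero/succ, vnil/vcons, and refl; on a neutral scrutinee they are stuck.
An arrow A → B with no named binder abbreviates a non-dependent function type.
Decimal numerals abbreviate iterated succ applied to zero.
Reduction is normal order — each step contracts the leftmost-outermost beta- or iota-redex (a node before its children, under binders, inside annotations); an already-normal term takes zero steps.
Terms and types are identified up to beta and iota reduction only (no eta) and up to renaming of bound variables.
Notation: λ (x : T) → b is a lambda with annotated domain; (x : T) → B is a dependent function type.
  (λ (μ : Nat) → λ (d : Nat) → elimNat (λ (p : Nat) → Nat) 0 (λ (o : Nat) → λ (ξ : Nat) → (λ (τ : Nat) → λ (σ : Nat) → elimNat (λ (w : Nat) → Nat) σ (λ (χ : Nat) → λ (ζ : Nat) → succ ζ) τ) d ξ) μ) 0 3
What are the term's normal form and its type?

reduced normal form:
  0
inferred type:
  Nat


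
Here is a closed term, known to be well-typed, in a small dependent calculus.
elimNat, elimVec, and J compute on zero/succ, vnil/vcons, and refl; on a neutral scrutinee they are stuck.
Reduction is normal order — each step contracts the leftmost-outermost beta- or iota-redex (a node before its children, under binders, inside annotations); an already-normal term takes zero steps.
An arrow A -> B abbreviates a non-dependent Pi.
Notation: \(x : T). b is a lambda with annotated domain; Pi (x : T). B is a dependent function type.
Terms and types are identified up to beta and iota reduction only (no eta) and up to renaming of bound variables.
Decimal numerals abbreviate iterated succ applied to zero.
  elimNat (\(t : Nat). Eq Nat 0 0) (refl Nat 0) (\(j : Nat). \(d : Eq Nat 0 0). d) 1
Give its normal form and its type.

reduced normal form:
  refl Nat 0
type:
  Eq Nat 0 0


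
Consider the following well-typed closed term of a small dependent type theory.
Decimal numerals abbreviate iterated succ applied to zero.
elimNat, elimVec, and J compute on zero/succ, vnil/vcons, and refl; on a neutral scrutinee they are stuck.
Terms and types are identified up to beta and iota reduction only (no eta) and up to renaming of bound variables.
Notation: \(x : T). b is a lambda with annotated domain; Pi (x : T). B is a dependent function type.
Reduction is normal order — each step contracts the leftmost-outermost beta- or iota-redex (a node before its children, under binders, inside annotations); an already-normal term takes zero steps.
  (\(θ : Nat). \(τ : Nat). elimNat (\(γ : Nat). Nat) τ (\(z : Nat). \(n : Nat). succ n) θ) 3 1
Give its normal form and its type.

reduced normal form:
  4
the term's type:
  Nat


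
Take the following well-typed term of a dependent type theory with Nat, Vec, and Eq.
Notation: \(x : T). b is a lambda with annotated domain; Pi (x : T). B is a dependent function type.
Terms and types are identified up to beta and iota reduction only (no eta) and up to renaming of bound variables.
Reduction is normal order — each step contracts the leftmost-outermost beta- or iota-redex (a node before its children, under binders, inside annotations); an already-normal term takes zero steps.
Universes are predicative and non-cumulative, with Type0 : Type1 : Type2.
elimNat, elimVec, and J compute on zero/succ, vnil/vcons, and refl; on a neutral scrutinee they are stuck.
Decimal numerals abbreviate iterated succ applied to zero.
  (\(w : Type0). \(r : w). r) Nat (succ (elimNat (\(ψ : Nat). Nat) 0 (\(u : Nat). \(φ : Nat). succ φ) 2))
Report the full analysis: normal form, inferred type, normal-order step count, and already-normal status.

resulting normal form:
  3
the term's type:
  Nat
steps to reach normal form (normal order): 9
started in normal form: no
first redex: a beta-redex


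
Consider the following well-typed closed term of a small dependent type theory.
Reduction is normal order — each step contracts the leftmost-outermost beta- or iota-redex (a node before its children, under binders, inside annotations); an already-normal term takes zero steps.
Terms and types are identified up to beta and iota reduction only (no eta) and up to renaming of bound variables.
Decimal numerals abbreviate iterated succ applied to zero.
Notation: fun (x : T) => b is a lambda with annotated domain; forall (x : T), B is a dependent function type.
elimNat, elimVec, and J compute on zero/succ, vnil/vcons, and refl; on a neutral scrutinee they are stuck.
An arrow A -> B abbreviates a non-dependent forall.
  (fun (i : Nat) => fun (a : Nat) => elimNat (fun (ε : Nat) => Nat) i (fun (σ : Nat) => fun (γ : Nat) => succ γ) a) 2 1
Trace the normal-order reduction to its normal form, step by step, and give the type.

reduction (normal order):
  (fun (i : Nat) => fun (a : Nat) => elimNat (fun (ε : Nat) => Nat) i (fun (σ : Nat) => fun (γ : Nat) => succ γ) a) 2 1
  ~> (fun (i : Nat) => elimNat (fun (a : Nat) => Nat) 2 (fun (ε : Nat) => fun (σ : Nat) => succ σ) i) 1
  ~> elimNat (fun (i : Nat) => Nat) 2 (fun (a : Nat) => fun (ε : Nat) => succ ε) 1
  ~> (fun (i : Nat) => fun (a : Nat) => succ a) 0 (elimNat (fun (ε : Nat) => Nat) 2 (fun (σ : Nat) => fun (γ : Nat) => succ γ) 0)
  ~> (fun (i : Nat) => succ i) (elimNat (fun (a : Nat) => Nat) 2 (fun (ε : Nat) => fun (σ : Nat) => succ σ) 0)
  ~> succ (elimNat (fun (i : Nat) => Nat) 2 (fun (a : Nat) => fun (ε : Nat) => succ ε) 0)
  ~> 3
the term's type:
  Nat


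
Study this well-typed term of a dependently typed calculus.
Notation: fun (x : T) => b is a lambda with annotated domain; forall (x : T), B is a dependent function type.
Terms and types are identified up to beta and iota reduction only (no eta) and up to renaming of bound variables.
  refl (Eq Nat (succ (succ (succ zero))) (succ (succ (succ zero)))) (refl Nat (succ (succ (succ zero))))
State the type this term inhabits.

type:
  Eq (Eq Nat (succ (succ (succ zero))) (succ (succ (succ zero)))) (refl Nat (succ (succ (succ zero)))) (refl Nat (succ (succ (succ zero))))


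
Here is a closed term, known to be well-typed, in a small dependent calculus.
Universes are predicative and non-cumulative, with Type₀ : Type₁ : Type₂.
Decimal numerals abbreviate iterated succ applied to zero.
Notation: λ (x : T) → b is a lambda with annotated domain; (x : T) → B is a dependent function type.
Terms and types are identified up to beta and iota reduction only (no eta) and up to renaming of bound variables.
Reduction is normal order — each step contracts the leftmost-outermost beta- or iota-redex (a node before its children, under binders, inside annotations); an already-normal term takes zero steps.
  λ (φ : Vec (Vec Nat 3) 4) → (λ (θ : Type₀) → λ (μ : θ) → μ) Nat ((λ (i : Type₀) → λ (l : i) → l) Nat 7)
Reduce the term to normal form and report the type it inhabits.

reduced normal form:
  λ (φ : Vec (Vec Nat 3) 4) → 7
the term's type:
  (φ : Vec (Vec Nat 3) 4) → Nat


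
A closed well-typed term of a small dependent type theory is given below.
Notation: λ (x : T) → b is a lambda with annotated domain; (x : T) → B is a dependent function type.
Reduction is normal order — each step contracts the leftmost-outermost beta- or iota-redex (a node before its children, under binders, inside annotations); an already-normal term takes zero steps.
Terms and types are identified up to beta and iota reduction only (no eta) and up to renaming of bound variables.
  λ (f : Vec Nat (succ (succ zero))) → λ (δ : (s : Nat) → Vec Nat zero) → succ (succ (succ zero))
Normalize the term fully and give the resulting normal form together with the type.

normal form:
  λ (f : Vec Nat (succ (succ zero))) → λ (δ : (s : Nat) → Vec Nat zero) → succ (succ (succ zero))
type:
  (f : Vec Nat (succ (succ zero))) → (δ : (s : Nat) → Vec Nat zero) → Nat
observation: no redex remains anywhere in the term; it is its own normal form.


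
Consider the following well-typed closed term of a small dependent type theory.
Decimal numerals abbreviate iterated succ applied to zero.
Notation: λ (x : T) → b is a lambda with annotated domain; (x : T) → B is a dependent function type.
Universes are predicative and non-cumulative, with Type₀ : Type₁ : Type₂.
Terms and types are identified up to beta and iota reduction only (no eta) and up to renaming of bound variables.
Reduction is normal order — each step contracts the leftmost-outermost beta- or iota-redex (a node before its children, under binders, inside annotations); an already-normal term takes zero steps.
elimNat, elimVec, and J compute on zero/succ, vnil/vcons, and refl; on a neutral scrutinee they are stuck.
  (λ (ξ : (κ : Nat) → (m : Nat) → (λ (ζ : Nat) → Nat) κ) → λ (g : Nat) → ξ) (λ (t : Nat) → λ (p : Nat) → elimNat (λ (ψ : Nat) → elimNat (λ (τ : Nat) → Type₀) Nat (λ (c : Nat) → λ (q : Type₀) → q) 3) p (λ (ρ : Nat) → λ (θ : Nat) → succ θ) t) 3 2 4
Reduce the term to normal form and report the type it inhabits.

resulting normal form:
  6
inferred type:
  Nat
observation: the term reaches its normal form after 11 normal-order steps.


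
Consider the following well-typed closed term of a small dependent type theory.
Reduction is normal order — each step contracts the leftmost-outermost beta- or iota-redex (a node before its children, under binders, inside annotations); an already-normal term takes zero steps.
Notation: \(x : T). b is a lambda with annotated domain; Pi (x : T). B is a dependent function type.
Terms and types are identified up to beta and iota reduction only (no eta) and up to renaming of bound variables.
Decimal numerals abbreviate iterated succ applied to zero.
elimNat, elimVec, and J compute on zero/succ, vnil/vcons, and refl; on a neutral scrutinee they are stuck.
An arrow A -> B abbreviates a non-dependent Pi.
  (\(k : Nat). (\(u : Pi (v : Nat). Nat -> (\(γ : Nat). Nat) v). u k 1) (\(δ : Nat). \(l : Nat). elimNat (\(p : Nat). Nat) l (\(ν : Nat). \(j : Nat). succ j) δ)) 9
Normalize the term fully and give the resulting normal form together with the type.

normal form:
  10
the term's type:
  Nat


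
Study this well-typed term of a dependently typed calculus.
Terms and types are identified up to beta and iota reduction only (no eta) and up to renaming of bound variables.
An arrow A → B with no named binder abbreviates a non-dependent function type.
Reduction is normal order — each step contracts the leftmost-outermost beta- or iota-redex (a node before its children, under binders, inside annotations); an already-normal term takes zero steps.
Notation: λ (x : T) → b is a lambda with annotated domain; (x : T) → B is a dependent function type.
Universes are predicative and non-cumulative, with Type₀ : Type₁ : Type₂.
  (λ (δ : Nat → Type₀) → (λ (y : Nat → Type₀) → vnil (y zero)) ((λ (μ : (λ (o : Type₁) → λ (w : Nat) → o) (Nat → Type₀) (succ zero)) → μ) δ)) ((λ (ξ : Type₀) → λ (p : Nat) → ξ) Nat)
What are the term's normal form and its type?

resulting normal form:
  vnil Nat
the term's type:
  Vec Nat zero


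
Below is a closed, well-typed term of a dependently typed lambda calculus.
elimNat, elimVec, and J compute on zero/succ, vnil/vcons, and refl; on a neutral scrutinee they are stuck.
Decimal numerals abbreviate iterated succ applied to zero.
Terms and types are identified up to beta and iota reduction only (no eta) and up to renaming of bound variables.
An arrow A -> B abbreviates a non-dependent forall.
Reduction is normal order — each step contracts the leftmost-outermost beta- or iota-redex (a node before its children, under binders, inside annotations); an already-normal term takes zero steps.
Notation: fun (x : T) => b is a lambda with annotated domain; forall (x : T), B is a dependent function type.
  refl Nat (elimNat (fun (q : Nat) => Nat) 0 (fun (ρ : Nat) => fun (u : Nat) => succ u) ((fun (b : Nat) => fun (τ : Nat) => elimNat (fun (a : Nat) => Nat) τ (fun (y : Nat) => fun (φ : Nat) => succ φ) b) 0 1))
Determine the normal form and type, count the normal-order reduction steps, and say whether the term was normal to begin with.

resulting normal form:
  refl Nat 1
type:
  Eq Nat 1 1
steps to reach normal form (normal order): 7
already normal: no
first contracted redex: a beta-redex


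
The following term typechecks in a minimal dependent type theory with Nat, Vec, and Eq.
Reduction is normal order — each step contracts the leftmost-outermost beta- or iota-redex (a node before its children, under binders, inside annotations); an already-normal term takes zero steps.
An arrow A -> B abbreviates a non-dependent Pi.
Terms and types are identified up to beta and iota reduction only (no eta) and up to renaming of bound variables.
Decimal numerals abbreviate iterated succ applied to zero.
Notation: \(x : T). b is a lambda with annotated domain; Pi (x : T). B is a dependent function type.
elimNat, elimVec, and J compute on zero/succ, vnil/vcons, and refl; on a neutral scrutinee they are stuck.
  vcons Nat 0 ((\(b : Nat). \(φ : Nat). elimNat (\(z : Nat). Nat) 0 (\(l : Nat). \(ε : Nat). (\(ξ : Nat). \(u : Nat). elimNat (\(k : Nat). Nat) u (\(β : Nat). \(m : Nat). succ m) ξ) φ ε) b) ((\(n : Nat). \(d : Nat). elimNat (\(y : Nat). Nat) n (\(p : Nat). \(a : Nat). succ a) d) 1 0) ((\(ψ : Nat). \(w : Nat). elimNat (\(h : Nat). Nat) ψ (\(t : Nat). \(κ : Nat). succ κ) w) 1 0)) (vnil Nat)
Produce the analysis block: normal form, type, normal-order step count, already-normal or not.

resulting normal form:
  vcons Nat 0 1 (vnil Nat)
type:
  Vec Nat 1
reduction steps (normal order): 18
already normal: no
first contracted redex: a beta-redex


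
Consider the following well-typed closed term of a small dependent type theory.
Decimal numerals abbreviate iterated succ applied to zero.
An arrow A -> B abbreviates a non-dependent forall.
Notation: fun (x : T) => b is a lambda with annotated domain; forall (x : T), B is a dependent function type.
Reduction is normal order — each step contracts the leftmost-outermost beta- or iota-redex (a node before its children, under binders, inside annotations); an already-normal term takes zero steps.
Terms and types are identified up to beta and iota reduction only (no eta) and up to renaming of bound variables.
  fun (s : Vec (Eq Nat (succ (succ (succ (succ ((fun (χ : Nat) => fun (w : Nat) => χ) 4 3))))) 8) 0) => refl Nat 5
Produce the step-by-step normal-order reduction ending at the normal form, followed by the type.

normal-order reduction:
  fun (s : Vec (Eq Nat (succ (succ (succ (succ ((fun (χ : Nat) => fun (w : Nat) => χ) 4 3))))) 8) 0) => refl Nat 5
  ~> fun (s : Vec (Eq Nat (succ (succ (succ (succ ((fun (χ : Nat) => 4) 3))))) 8) 0) => refl Nat 5
  ~> fun (s : Vec (Eq Nat 8 8) 0) => refl Nat 5
inferred type:
  Vec (Eq Nat 8 8) 0 -> Eq Nat 5 5


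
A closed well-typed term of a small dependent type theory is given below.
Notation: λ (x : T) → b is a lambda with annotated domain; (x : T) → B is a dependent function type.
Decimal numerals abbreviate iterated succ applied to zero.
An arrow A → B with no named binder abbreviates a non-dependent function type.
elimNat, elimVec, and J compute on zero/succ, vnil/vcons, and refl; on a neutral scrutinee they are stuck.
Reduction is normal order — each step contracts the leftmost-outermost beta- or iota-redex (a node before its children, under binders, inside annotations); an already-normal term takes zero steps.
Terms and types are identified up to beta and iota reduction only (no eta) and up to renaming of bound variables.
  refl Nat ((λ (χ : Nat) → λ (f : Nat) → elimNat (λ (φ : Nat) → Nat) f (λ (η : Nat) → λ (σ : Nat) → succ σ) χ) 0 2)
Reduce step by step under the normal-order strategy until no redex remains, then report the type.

reduction (normal order):
  refl Nat ((λ (χ : Nat) → λ (f : Nat) → elimNat (λ (φ : Nat) → Nat) f (λ (η : Nat) → λ (σ : Nat) → succ σ) χ) 0 2)
  ~> refl Nat ((λ (χ : Nat) → elimNat (λ (f : Nat) → Nat) χ (λ (φ : Nat) → λ (η : Nat) → succ η) 0) 2)
  ~> refl Nat (elimNat (λ (χ : Nat) → Nat) 2 (λ (f : Nat) → λ (φ : Nat) → succ φ) 0)
  ~> refl Nat 2
inferred type:
  Eq Nat 2 2


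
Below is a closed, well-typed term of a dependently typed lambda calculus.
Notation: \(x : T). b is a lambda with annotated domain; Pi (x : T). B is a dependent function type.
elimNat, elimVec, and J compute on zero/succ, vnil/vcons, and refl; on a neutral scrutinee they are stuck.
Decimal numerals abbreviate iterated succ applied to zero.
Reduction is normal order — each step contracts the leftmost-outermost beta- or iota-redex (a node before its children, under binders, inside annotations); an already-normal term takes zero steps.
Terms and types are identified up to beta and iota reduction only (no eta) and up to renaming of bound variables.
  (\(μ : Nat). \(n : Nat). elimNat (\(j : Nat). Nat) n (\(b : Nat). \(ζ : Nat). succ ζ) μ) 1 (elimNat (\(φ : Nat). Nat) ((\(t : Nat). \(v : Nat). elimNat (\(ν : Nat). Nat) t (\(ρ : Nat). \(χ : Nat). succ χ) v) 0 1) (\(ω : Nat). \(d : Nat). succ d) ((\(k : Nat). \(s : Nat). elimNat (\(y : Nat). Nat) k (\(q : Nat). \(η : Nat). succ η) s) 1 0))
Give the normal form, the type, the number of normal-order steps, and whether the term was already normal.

resulting normal form:
  3
type:
  Nat
normal-order step count: 19
term was already normal: no
first redex: a beta-redex


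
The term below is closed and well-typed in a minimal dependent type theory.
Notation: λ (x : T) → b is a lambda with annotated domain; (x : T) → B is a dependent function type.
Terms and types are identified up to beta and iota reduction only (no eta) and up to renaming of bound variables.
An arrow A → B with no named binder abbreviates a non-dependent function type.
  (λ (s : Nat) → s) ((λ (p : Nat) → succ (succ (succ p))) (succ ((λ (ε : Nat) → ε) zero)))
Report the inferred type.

type:
  Nat


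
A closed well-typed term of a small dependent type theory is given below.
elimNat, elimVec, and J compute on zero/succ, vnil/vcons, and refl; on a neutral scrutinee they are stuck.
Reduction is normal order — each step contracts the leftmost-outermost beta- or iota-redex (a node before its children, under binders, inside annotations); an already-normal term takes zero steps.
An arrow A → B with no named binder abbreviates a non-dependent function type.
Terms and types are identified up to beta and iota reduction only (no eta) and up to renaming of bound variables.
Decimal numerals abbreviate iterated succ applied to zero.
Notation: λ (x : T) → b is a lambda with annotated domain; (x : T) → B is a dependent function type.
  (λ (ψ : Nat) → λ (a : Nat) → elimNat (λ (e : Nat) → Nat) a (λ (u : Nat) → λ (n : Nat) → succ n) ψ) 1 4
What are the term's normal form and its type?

resulting normal form:
  5
the term's type:
  Nat
observation: the term reaches its normal form after 6 normal-order steps.


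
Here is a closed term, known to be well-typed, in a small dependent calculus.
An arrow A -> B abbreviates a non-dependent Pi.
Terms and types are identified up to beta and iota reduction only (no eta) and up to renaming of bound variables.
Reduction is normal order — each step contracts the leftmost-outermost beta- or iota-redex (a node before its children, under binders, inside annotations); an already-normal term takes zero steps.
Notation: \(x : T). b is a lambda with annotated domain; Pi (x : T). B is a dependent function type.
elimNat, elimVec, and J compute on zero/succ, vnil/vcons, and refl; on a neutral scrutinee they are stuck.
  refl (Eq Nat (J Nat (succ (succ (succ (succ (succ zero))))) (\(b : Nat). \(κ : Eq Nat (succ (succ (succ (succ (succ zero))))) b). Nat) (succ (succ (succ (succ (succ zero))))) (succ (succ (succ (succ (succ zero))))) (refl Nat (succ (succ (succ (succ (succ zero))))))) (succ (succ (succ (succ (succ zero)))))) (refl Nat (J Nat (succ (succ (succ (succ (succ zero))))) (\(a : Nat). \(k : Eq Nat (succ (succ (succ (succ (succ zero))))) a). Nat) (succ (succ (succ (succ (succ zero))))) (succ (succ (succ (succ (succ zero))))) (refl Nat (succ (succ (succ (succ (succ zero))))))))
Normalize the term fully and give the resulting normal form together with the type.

resulting normal form:
  refl (Eq Nat (succ (succ (succ (succ (succ zero))))) (succ (succ (succ (succ (succ zero)))))) (refl Nat (succ (succ (succ (succ (succ zero))))))
type:
  Eq (Eq Nat (succ (succ (succ (succ (succ zero))))) (succ (succ (succ (succ (succ zero)))))) (refl Nat (succ (succ (succ (succ (succ zero)))))) (refl Nat (succ (succ (succ (succ (succ zero))))))
observation: the term reaches its normal form after 2 normal-order steps.


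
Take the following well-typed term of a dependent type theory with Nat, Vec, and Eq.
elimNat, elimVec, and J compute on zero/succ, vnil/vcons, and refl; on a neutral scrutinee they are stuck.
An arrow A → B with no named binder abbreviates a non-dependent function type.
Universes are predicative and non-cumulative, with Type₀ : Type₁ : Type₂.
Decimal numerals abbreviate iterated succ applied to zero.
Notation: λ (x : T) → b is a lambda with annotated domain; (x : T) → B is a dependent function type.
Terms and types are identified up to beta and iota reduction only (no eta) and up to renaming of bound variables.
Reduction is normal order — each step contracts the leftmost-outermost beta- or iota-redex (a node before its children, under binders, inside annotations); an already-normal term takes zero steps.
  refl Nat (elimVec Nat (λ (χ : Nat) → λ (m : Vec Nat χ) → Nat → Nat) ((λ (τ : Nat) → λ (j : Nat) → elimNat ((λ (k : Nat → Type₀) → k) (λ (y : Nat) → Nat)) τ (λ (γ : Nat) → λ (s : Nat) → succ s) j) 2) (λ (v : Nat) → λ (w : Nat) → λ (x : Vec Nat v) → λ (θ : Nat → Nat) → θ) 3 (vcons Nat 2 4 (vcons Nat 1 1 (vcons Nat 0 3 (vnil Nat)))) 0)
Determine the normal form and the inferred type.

normal form:
  refl Nat 2
the term's type:
  Eq Nat 2 2


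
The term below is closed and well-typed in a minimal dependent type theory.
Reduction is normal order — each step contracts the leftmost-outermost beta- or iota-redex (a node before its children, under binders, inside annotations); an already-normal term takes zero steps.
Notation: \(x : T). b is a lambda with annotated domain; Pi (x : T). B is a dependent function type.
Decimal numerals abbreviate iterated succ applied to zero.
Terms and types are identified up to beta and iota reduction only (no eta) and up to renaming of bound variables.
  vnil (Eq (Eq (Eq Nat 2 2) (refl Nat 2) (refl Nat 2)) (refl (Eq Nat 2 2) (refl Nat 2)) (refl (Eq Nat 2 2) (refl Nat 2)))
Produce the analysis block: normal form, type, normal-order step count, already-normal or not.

reduced normal form:
  vnil (Eq (Eq (Eq Nat 2 2) (refl Nat 2) (refl Nat 2)) (refl (Eq Nat 2 2) (refl Nat 2)) (refl (Eq Nat 2 2) (refl Nat 2)))
inferred type:
  Vec (Eq (Eq (Eq Nat 2 2) (refl Nat 2) (refl Nat 2)) (refl (Eq Nat 2 2) (refl Nat 2)) (refl (Eq Nat 2 2) (refl Nat 2))) 0
reduction steps (normal order): 0
term was already normal: yes


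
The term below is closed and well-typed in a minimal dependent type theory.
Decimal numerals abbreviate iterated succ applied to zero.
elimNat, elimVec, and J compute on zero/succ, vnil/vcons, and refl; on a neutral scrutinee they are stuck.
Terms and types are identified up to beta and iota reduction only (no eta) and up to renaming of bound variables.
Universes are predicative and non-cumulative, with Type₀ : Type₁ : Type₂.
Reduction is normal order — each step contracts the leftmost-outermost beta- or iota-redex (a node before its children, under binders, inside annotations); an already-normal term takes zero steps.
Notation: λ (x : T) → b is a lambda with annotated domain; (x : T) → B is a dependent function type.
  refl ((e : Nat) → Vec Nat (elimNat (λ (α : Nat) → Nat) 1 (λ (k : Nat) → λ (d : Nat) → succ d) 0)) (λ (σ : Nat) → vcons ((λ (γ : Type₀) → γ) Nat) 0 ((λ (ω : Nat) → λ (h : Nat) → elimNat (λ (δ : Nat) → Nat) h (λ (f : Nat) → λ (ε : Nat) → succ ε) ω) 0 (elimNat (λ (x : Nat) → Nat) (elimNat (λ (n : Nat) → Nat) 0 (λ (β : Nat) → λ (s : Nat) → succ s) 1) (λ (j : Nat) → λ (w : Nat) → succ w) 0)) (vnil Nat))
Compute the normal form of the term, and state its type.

reduced normal form:
  refl ((e : Nat) → Vec Nat 1) (λ (α : Nat) → vcons Nat 0 1 (vnil Nat))
inferred type:
  Eq ((e : Nat) → Vec Nat 1) (λ (α : Nat) → vcons Nat 0 1 (vnil Nat)) (λ (k : Nat) → vcons Nat 0 1 (vnil Nat))


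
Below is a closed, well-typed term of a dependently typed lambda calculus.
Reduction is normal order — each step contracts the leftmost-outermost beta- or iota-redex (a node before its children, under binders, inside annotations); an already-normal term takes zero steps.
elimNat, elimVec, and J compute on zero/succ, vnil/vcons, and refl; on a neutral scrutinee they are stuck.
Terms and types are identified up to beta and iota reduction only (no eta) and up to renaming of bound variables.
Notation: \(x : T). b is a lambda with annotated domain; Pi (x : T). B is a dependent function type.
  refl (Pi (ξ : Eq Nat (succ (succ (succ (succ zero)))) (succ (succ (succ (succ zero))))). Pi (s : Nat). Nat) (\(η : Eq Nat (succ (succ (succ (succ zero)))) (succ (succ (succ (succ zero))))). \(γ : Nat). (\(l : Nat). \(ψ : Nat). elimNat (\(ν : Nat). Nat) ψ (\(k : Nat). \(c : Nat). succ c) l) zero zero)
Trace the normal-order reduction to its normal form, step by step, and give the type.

normal-order reduction sequence:
  refl (Pi (ξ : Eq Nat (succ (succ (succ (succ zero)))) (succ (succ (succ (succ zero))))). Pi (s : Nat). Nat) (\(η : Eq Nat (succ (succ (succ (succ zero)))) (succ (succ (succ (succ zero))))). \(γ : Nat). (\(l : Nat). \(ψ : Nat). elimNat (\(ν : Nat). Nat) ψ (\(k : Nat). \(c : Nat). succ c) l) zero zero)
  ~> refl (Pi (ξ : Eq Nat (succ (succ (succ (succ zero)))) (succ (succ (succ (succ zero))))). Pi (s : Nat). Nat) (\(η : Eq Nat (succ (succ (succ (succ zero)))) (succ (succ (succ (succ zero))))). \(γ : Nat). (\(l : Nat). elimNat (\(ψ : Nat). Nat) l (\(ν : Nat). \(k : Nat). succ k) zero) zero)
  ~> refl (Pi (ξ : Eq Nat (succ (succ (succ (succ zero)))) (succ (succ (succ (succ zero))))). Pi (s : Nat). Nat) (\(η : Eq Nat (succ (succ (succ (succ zero)))) (succ (succ (succ (succ zero))))). \(γ : Nat). elimNat (\(l : Nat). Nat) zero (\(ψ : Nat). \(ν : Nat). succ ν) zero)
  ~> refl (Pi (ξ : Eq Nat (succ (succ (succ (succ zero)))) (succ (succ (succ (succ zero))))). Pi (s : Nat). Nat) (\(η : Eq Nat (succ (succ (succ (succ zero)))) (succ (succ (succ (succ zero))))). \(γ : Nat). zero)
type:
  Eq (Pi (ξ : Eq Nat (succ (succ (succ (succ zero)))) (succ (succ (succ (succ zero))))). Pi (s : Nat). Nat) (\(η : Eq Nat (succ (succ (succ (succ zero)))) (succ (succ (succ (succ zero))))). \(γ : Nat). zero) (\(l : Eq Nat (succ (succ (succ (succ zero)))) (succ (succ (succ (succ zero))))). \(ψ : Nat). zero)
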